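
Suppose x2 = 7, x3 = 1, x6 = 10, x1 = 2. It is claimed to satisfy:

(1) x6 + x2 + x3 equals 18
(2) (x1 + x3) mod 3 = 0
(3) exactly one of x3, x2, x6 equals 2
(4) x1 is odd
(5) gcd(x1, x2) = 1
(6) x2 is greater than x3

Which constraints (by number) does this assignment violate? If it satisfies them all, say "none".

(1) x6 + x2 + x3 = 10 + 7 + 1 = 18 — satisfied.
(2) x1 + x3 = 3; 3 mod 3 = 0 — satisfied.
(3) x3=1, x2=7, x6=10; 0 of them equal 2, not exactly one — violated.
(4) x1 = 2 is even — violated.
(5) gcd(2, 7) = 1 — satisfied.
(6) x2 = 7, x3 = 1; 7 > 1 — satisfied.

No — constraints 3 and 4 are not satisfied.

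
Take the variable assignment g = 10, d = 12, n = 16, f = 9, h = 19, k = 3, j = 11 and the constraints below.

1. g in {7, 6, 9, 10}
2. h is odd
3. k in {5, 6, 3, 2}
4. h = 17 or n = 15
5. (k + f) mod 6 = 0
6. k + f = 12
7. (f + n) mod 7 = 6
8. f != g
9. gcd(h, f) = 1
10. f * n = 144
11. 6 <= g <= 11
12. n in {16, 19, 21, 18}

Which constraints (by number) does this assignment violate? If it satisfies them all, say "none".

1. g = 10 is in {7, 6, 9, 10} — holds.
2. h = 19 is odd — holds.
3. k = 3 is in {5, 6, 3, 2} — holds.
4. h = 19 ≠ 17 and n = 16 ≠ 15; both disjuncts false — does not hold.
5. k + f = 12; 12 mod 6 = 0 — holds.
6. k + f = 3 + 9 = 12 — holds.
7. f + n = 25; 25 mod 7 = 4, not 6 — does not hold.
8. f = 9, g = 10; distinct — holds.
9. gcd(19, 9) = 1 — holds.
10. f * n = 9 * 16 = 144 — holds.
11. g = 10 lies in [6, 11] — holds.
12. n = 16 is in {16, 19, 21, 18} — holds.

No — constraints 4, 7 are not satisfied.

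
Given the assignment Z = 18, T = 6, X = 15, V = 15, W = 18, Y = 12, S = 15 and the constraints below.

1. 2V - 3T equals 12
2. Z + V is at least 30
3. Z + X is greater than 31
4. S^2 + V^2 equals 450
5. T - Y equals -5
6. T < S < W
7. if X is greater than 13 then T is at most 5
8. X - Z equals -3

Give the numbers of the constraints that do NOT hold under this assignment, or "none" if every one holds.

Constraints 5 and 7 are violated.

1. 2V - 3T = 2(15) - 3(6) = 12 — OK.
2. Z + V = 18 + 15 = 33; 33 ≥ 30 — OK.
3. Z + X = 18 + 15 = 33; 33 > 31 — OK.
4. S^2 + V^2 = 15^2 + 15^2 = 225 + 225 = 450 — OK.
5. T - Y = 6 - 12 = -6, not -5 — violated.
6. values 6 < 15 < 18 — OK.
7. X = 15 > 13, so we need T ≤ 5; but T = 6 > 5 — violated.
8. X - Z = 15 - 18 = -3 — OK.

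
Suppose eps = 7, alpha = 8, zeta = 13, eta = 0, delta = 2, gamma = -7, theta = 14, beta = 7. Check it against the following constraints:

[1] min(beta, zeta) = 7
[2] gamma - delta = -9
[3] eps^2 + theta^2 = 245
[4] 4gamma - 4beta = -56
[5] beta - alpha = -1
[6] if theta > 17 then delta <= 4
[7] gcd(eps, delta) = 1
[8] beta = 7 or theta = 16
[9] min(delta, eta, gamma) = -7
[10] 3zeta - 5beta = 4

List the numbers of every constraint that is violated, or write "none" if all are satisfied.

[1] min(7, 13) = 7  ✔
[2] gamma - delta = -7 - 2 = -9  ✔
[3] eps^2 + theta^2 = 7^2 + 14^2 = 49 + 196 = 245  ✔
[4] 4gamma - 4beta = 4(-7) - 4(7) = -56  ✔
[5] beta - alpha = 7 - 8 = -1  ✔
[6] theta = 14, not > 17; antecedent false, conditional vacuously true  ✔
[7] gcd(7, 2) = 1  ✔
[8] beta = 7 = 7 (first disjunct)  ✔
[9] min(2, 0, -7) = -7  ✔
[10] 3zeta - 5beta = 3(13) - 5(7) = 4  ✔

The assignment satisfies every constraint.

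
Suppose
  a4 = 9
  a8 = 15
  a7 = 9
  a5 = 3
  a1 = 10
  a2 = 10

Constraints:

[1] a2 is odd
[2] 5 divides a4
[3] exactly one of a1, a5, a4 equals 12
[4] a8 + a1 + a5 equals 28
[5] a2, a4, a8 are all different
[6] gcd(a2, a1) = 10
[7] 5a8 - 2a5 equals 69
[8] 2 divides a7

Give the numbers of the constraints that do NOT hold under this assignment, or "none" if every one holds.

[1] a2 = 10 is even  ✗
[2] 9 = 5*1 + 4, so 5 does not divide 9  ✗
[3] a1=10, a5=3, a4=9; 0 of them equal 12, not exactly one  ✗
[4] a8 + a1 + a5 = 15 + 10 + 3 = 28  ✓
[5] values 10, 9, 15 are pairwise distinct  ✓
[6] gcd(10, 10) = 10  ✓
[7] 5a8 - 2a5 = 5(15) - 2(3) = 69  ✓
[8] 9 = 2*4 + 1, so 2 does not divide 9  ✗

No — constraints 1, 2, 3, and 8 are not satisfied.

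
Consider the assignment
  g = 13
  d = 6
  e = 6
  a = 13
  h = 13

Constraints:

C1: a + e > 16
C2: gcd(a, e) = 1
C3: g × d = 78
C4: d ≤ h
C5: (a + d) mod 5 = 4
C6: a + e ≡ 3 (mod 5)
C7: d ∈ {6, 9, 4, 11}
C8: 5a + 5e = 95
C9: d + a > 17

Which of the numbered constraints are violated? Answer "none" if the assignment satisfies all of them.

Constraint 6 does not hold.

C1: a + e = 13 + 6 = 19; 19 > 16 — satisfied.
C2: gcd(13, 6) = 1 — satisfied.
C3: g × d = 13 × 6 = 78 — satisfied.
C4: d = 6, h = 13; 6 ≤ 13 — satisfied.
C5: a + d = 19; 19 mod 5 = 4 — satisfied.
C6: a + e = 19; 19 mod 5 = 4, not 3 — violated.
C7: d = 6 is in {6, 9, 4, 11} — satisfied.
C8: 5a + 5e = 5(13) + 5(6) = 95 — satisfied.
C9: d + a = 6 + 13 = 19; 19 > 17 — satisfied.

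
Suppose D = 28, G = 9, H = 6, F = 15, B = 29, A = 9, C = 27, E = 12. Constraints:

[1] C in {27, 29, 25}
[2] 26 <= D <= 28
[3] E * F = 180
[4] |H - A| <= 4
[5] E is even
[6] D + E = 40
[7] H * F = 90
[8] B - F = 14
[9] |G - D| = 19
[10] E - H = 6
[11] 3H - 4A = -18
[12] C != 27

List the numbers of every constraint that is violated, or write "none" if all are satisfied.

[1] C = 27 is in {27, 29, 25}  holds
[2] D = 28 lies in [26, 28]  holds
[3] E * F = 12 * 15 = 180  holds
[4] |6 - 9| = 3; 3 ≤ 4  holds
[5] E = 12 is even  holds
[6] D + E = 28 + 12 = 40  holds
[7] H * F = 6 * 15 = 90  holds
[8] B - F = 29 - 15 = 14  holds
[9] |9 - 28| = 19  holds
[10] E - H = 12 - 6 = 6  holds
[11] 3H - 4A = 3(6) - 4(9) = -18  holds
[12] C = 27, but 27 is required to differ  fails

Constraint 12 does not hold.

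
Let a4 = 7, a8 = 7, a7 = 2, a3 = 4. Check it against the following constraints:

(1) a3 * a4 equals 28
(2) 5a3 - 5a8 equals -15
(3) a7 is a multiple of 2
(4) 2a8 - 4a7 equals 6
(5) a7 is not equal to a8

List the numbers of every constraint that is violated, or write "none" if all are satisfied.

(1) a3 * a4 = 4 * 7 = 28 — satisfied.
(2) 5a3 - 5a8 = 5(4) - 5(7) = -15 — satisfied.
(3) 2 / 2 = 1, so 2 divides 2 — satisfied.
(4) 2a8 - 4a7 = 2(7) - 4(2) = 6 — satisfied.
(5) a7 = 2, a8 = 7; distinct — satisfied.

Yes — all constraints hold.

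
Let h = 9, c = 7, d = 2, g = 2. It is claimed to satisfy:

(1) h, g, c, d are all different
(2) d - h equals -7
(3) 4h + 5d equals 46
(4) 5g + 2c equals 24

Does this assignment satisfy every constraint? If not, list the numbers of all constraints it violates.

(1) g = d = 2, not all different — violated.
(2) d - h = 2 - 9 = -7 — satisfied.
(3) 4h + 5d = 4(9) + 5(2) = 46 — satisfied.
(4) 5g + 2c = 5(2) + 2(7) = 24 — satisfied.

Constraint 1 is violated.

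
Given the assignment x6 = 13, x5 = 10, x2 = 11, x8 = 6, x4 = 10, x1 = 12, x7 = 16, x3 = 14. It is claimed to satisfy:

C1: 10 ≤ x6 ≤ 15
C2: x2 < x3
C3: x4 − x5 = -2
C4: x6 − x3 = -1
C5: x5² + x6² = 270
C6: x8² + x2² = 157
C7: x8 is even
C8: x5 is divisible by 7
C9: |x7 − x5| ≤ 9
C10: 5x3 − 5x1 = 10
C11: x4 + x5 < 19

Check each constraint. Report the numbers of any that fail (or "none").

Constraints 3, 5, 8, and 11 do not hold.

C1: x6 = 13 lies in [10, 15] — holds.
C2: x2 = 11, x3 = 14; 11 < 14 — holds.
C3: x4 − x5 = 10 − 10 = 0, not -2 — fails.
C4: x6 − x3 = 13 − 14 = -1 — holds.
C5: x5² + x6² = 10² + 13² = 100 + 169 = 269, not 270 — fails.
C6: x8² + x2² = 6² + 11² = 36 + 121 = 157 — holds.
C7: x8 = 6 is even — holds.
C8: 10 = 7×1 + 3, so 7 does not divide 10 — fails.
C9: |16 − 10| = 6; 6 ≤ 9 — holds.
C10: 5x3 − 5x1 = 5(14) − 5(12) = 10 — holds.
C11: x4 + x5 = 10 + 10 = 20; 20 ≥ 19, bound 19 not met — fails.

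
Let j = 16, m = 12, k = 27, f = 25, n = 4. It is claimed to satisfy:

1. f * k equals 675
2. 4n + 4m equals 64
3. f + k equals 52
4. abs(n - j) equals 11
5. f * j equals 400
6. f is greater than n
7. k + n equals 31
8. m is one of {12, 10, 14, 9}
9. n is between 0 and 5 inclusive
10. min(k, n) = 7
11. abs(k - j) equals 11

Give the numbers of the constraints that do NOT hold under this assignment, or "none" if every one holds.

Constraints 4 and 10 are violated.

1. f * k = 25 * 27 = 675  ✔
2. 4n + 4m = 4(4) + 4(12) = 64  ✔
3. f + k = 25 + 27 = 52  ✔
4. abs(4 - 16) = 12, not 11  ✘
5. f * j = 25 * 16 = 400  ✔
6. f = 25, n = 4; 25 > 4  ✔
7. k + n = 27 + 4 = 31  ✔
8. m = 12 is in {12, 10, 14, 9}  ✔
9. n = 4 lies in [0, 5]  ✔
10. min(27, 4) = 4, not 7  ✘
11. abs(27 - 16) = 11  ✔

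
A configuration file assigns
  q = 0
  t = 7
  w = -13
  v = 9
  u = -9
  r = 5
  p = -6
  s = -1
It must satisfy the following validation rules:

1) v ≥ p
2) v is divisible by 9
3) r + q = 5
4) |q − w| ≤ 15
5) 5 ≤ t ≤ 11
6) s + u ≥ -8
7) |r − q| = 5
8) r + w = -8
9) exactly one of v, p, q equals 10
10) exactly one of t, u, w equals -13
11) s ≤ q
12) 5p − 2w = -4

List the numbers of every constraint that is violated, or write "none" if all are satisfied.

1) v = 9, p = -6; 9 ≥ -6 — holds.
2) 9 / 9 = 1, so 9 divides 9 — holds.
3) r + q = 5 + 0 = 5 — holds.
4) |0 − (-13)| = 13; 13 ≤ 15 — holds.
5) t = 7 lies in [5, 11] — holds.
6) s + u = -1 + (-9) = -10; -10 < -8, bound -8 not met — does not hold.
7) |5 − 0| = 5 — holds.
8) r + w = 5 + (-13) = -8 — holds.
9) v=9, p=-6, q=0; 0 of them equal 10, not exactly one — does not hold.
10) t=7, u=-9, w=-13; 1 of them equals -13 — holds.
11) s = -1, q = 0; -1 ≤ 0 — holds.
12) 5p − 2w = 5(-6) − 2(-13) = -4 — holds.

No — constraints 6, 9 are not satisfied.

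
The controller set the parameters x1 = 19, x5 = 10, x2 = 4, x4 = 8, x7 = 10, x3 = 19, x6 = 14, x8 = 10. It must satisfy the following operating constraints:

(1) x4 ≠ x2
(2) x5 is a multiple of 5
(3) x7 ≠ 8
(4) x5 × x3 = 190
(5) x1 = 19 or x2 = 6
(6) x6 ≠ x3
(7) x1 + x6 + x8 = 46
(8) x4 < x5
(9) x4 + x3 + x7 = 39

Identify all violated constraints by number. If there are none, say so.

(1) x4 = 8, x2 = 4; distinct  OK
(2) 10 / 5 = 2, so 5 divides 10  OK
(3) x7 = 10, and 10 ≠ 8  OK
(4) x5 × x3 = 10 × 19 = 190  OK
(5) x1 = 19 = 19 (first disjunct)  OK
(6) x6 = 14, x3 = 19; distinct  OK
(7) x1 + x6 + x8 = 19 + 14 + 10 = 43, not 46  FAIL
(8) x4 = 8, x5 = 10; 8 < 10  OK
(9) x4 + x3 + x7 = 8 + 19 + 10 = 37, not 39  FAIL

Constraints 7 and 9 are violated.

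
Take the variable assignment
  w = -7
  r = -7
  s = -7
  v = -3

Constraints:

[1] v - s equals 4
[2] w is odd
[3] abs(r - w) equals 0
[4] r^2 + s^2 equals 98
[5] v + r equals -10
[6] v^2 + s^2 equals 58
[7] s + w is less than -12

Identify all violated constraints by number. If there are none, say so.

[1] v - s = -3 - (-7) = 4 — holds.
[2] w = -7 is odd — holds.
[3] abs(-7 - (-7)) = 0 — holds.
[4] r^2 + s^2 = (-7)^2 + (-7)^2 = 49 + 49 = 98 — holds.
[5] v + r = -3 + (-7) = -10 — holds.
[6] v^2 + s^2 = (-3)^2 + (-7)^2 = 9 + 49 = 58 — holds.
[7] s + w = -7 + (-7) = -14; -14 < -12 — holds.

No violations.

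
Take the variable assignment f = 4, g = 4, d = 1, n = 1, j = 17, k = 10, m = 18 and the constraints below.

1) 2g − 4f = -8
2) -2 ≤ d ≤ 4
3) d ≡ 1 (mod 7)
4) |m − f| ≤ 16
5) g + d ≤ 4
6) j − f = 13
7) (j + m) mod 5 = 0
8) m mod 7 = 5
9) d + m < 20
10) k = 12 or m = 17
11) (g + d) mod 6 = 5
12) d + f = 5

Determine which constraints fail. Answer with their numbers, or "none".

Constraints 5, 8, and 10 are violated.

1) 2g − 4f = 2(4) − 4(4) = -8  ✔
2) d = 1 lies in [-2, 4]  ✔
3) 1 mod 7 = 1  ✔
4) |18 − 4| = 14; 14 ≤ 16  ✔
5) g + d = 4 + 1 = 5; 5 > 4, bound 4 not met  ✘
6) j − f = 17 − 4 = 13  ✔
7) j + m = 35; 35 mod 5 = 0  ✔
8) 18 mod 7 = 4, not 5  ✘
9) d + m = 1 + 18 = 19; 19 < 20  ✔
10) k = 10 ≠ 12 and m = 18 ≠ 17; both disjuncts false  ✘
11) g + d = 5; 5 mod 6 = 5  ✔
12) d + f = 1 + 4 = 5  ✔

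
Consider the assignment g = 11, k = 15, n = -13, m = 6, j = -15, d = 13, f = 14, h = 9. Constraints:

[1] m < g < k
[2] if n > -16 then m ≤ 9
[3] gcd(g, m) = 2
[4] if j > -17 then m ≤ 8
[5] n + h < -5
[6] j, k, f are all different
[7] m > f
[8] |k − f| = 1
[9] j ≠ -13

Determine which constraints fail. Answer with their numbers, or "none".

Constraints 3, 5, and 7 are violated.

[1] values 6 < 11 < 15  ✓
[2] n = -13 > -16, so we need m ≤ 9; m = 6 ≤ 9  ✓
[3] gcd(11, 6) = 1, not 2  ✗
[4] j = -15 > -17, so we need m ≤ 8; m = 6 ≤ 8  ✓
[5] n + h = -13 + 9 = -4; -4 ≥ -5, bound -5 not met  ✗
[6] values -15, 15, 14 are pairwise distinct  ✓
[7] m = 6, f = 14; 6 ≤ 14 (want >)  ✗
[8] |15 − 14| = 1  ✓
[9] j = -15, and -15 ≠ -13  ✓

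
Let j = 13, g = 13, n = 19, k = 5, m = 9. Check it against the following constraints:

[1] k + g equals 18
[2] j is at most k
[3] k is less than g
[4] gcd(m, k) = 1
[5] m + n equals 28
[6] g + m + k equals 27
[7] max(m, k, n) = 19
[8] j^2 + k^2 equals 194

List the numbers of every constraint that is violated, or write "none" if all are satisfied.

[1] k + g = 5 + 13 = 18  true
[2] j = 13, k = 5; 13 > 5 (want ≤)  false
[3] k = 5, g = 13; 5 < 13  true
[4] gcd(9, 5) = 1  true
[5] m + n = 9 + 19 = 28  true
[6] g + m + k = 13 + 9 + 5 = 27  true
[7] max(9, 5, 19) = 19  true
[8] j^2 + k^2 = 13^2 + 5^2 = 169 + 25 = 194  true

No — constraint 2 is not satisfied.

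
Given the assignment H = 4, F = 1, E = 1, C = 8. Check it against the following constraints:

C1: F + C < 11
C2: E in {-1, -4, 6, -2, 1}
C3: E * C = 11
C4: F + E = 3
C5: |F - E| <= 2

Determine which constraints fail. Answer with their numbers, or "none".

The assignment fails constraints 3, 4.

C1: F + C = 1 + 8 = 9; 9 < 11  yes
C2: E = 1 is in {-1, -4, 6, -2, 1}  yes
C3: E * C = 1 * 8 = 8, not 11  no
C4: F + E = 1 + 1 = 2, not 3  no
C5: |1 - 1| = 0; 0 ≤ 2  yes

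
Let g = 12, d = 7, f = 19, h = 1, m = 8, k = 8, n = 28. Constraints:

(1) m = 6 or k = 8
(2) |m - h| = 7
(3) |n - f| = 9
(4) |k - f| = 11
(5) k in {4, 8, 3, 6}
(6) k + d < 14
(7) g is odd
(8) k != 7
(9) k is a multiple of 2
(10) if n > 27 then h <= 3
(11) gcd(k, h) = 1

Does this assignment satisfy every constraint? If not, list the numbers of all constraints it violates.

Constraints 6, 7 do not hold.

(1) m = 8 ≠ 6, but k = 8 = 8 (second disjunct) — holds.
(2) |8 - 1| = 7 — holds.
(3) |28 - 19| = 9 — holds.
(4) |8 - 19| = 11 — holds.
(5) k = 8 is in {4, 8, 3, 6} — holds.
(6) k + d = 8 + 7 = 15; 15 ≥ 14, bound 14 not met — does not hold.
(7) g = 12 is even — does not hold.
(8) k = 8, and 8 ≠ 7 — holds.
(9) 8 / 2 = 4, so 2 divides 8 — holds.
(10) n = 28 > 27, so we need h ≤ 3; h = 1 ≤ 3 — holds.
(11) gcd(8, 1) = 1 — holds.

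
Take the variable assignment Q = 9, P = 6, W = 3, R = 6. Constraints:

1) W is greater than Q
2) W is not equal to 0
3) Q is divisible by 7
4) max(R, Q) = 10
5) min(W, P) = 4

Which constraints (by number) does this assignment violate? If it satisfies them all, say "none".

The assignment fails constraints 1, 3, 4, and 5.

1) W = 3, Q = 9; 3 ≤ 9 (want >)  FAIL
2) W = 3, and 3 ≠ 0  OK
3) 9 = 7*1 + 2, so 7 does not divide 9  FAIL
4) max(6, 9) = 9, not 10  FAIL
5) min(3, 6) = 3, not 4  FAIL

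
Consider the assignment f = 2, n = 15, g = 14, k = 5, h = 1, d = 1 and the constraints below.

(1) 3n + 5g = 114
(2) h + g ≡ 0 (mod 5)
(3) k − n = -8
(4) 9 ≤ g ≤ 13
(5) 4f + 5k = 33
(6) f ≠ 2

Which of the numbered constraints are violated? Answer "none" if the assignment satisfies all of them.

Violated: 1, 3, 4, and 6.

(1) 3n + 5g = 3(15) + 5(14) = 115, not 114 — violated.
(2) h + g = 15; 15 mod 5 = 0 — OK.
(3) k − n = 5 − 15 = -10, not -8 — violated.
(4) g = 14 is outside [9, 13] — violated.
(5) 4f + 5k = 4(2) + 5(5) = 33 — OK.
(6) f = 2, but 2 is required to differ — violated.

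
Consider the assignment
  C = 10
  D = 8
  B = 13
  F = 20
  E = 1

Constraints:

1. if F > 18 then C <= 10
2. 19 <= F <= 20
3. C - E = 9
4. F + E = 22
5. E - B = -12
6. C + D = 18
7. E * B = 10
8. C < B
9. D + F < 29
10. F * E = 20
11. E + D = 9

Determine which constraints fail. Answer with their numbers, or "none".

Constraints 4 and 7 are violated.

1. F = 20 > 18, so we need C ≤ 10; C = 10 ≤ 10 — OK.
2. F = 20 lies in [19, 20] — OK.
3. C - E = 10 - 1 = 9 — OK.
4. F + E = 20 + 1 = 21, not 22 — violated.
5. E - B = 1 - 13 = -12 — OK.
6. C + D = 10 + 8 = 18 — OK.
7. E * B = 1 * 13 = 13, not 10 — violated.
8. C = 10, B = 13; 10 < 13 — OK.
9. D + F = 8 + 20 = 28; 28 < 29 — OK.
10. F * E = 20 * 1 = 20 — OK.
11. E + D = 1 + 8 = 9 — OK.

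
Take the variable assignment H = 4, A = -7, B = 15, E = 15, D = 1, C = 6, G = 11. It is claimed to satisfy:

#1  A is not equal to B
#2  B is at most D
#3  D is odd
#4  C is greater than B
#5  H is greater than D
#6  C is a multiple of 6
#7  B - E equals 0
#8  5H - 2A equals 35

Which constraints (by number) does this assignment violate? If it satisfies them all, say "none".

The assignment fails constraints 2, 4, and 8.

#1 A = -7, B = 15; distinct — OK.
#2 B = 15, D = 1; 15 > 1 (want ≤) — violated.
#3 D = 1 is odd — OK.
#4 C = 6, B = 15; 6 ≤ 15 (want >) — violated.
#5 H = 4, D = 1; 4 > 1 — OK.
#6 6 / 6 = 1, so 6 divides 6 — OK.
#7 B - E = 15 - 15 = 0 — OK.
#8 5H - 2A = 5(4) - 2(-7) = 34, not 35 — violated.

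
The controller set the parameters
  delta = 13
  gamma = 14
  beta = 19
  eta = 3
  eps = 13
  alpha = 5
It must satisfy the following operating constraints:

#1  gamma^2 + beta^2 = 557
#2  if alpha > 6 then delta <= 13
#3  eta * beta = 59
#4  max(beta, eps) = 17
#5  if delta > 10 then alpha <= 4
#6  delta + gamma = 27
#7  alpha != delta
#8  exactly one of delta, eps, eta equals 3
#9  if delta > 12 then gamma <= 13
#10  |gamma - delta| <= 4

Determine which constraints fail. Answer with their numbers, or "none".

#1 gamma^2 + beta^2 = 14^2 + 19^2 = 196 + 361 = 557 — holds.
#2 alpha = 5, not > 6; antecedent false, conditional vacuously true — holds.
#3 eta * beta = 3 * 19 = 57, not 59 — does not hold.
#4 max(19, 13) = 19, not 17 — does not hold.
#5 delta = 13 > 10, so we need alpha ≤ 4; but alpha = 5 > 4 — does not hold.
#6 delta + gamma = 13 + 14 = 27 — holds.
#7 alpha = 5, delta = 13; distinct — holds.
#8 delta=13, eps=13, eta=3; 1 of them equals 3 — holds.
#9 delta = 13 > 12, so we need gamma ≤ 13; but gamma = 14 > 13 — does not hold.
#10 |14 - 13| = 1; 1 ≤ 4 — holds.

Violated: 3, 4, 5, and 9.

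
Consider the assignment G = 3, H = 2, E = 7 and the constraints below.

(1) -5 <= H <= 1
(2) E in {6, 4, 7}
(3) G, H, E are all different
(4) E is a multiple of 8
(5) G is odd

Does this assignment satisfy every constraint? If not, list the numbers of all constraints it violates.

(1) H = 2 is outside [-5, 1] — does not hold.
(2) E = 7 is in {6, 4, 7} — holds.
(3) values 3, 2, 7 are pairwise distinct — holds.
(4) 7 = 8*0 + 7, so 8 does not divide 7 — does not hold.
(5) G = 3 is odd — holds.

Constraints 1 and 4 do not hold.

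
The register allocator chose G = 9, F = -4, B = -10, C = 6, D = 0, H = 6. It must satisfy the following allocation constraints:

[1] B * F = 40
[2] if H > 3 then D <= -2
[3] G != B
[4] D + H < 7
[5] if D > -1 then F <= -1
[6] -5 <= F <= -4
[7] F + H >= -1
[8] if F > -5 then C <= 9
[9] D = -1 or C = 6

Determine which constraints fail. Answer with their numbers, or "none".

Constraint 2 is violated.

[1] B * F = -10 * (-4) = 40  OK
[2] H = 6 > 3, so we need D ≤ -2; but D = 0 > -2  FAIL
[3] G = 9, B = -10; distinct  OK
[4] D + H = 0 + 6 = 6; 6 < 7  OK
[5] D = 0 > -1, so we need F ≤ -1; F = -4 ≤ -1  OK
[6] F = -4 lies in [-5, -4]  OK
[7] F + H = -4 + 6 = 2; 2 ≥ -1  OK
[8] F = -4 > -5, so we need C ≤ 9; C = 6 ≤ 9  OK
[9] D = 0 ≠ -1, but C = 6 = 6 (second disjunct)  OK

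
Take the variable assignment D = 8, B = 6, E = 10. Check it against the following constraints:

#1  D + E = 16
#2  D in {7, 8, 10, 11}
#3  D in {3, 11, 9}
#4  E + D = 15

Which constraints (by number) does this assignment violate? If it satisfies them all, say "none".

Constraints 1, 3, and 4 do not hold.

#1 D + E = 8 + 10 = 18, not 16  no
#2 D = 8 is in {7, 8, 10, 11}  yes
#3 D = 8 is not in {3, 11, 9}  no
#4 E + D = 10 + 8 = 18, not 15  no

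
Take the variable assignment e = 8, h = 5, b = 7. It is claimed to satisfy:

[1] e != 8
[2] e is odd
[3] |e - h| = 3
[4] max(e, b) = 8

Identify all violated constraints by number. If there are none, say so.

[1] e = 8, but 8 is required to differ — fails.
[2] e = 8 is even — fails.
[3] |8 - 5| = 3 — holds.
[4] max(8, 7) = 8 — holds.

The assignment fails constraints 1, 2.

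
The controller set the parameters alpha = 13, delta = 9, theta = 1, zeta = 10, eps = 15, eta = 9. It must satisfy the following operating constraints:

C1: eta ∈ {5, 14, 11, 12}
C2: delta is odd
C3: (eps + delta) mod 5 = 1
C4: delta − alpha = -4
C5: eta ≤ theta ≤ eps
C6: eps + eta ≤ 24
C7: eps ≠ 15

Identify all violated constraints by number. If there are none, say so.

No — constraints 1, 3, 5, 7 are not satisfied.

C1: eta = 9 is not in {5, 14, 11, 12} — does not hold.
C2: delta = 9 is odd — holds.
C3: eps + delta = 24; 24 mod 5 = 4, not 1 — does not hold.
C4: delta − alpha = 9 − 13 = -4 — holds.
C5: values 9, 1, 15; eta = 9 is not ≤ theta = 1 — does not hold.
C6: eps + eta = 15 + 9 = 24; 24 ≤ 24 — holds.
C7: eps = 15, but 15 is required to differ — does not hold.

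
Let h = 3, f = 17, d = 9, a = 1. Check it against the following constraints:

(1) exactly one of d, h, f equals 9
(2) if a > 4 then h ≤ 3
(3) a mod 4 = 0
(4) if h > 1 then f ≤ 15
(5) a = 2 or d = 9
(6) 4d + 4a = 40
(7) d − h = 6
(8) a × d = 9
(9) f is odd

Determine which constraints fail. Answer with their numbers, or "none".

Constraints 3, 4 do not hold.

(1) d=9, h=3, f=17; 1 of them equals 9 — satisfied.
(2) a = 1, not > 4; antecedent false, conditional vacuously true — satisfied.
(3) 1 mod 4 = 1, not 0 — violated.
(4) h = 3 > 1, so we need f ≤ 15; but f = 17 > 15 — violated.
(5) a = 1 ≠ 2, but d = 9 = 9 (second disjunct) — satisfied.
(6) 4d + 4a = 4(9) + 4(1) = 40 — satisfied.
(7) d − h = 9 − 3 = 6 — satisfied.
(8) a × d = 1 × 9 = 9 — satisfied.
(9) f = 17 is odd — satisfied.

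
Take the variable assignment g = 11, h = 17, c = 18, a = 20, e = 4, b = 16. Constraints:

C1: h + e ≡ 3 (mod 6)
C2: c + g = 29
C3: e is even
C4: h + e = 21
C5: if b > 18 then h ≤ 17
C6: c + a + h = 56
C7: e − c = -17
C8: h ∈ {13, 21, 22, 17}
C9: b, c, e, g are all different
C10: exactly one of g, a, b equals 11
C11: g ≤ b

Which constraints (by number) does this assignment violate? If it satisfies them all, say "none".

Constraints 6, 7 are violated.

C1: h + e = 21; 21 mod 6 = 3 — satisfied.
C2: c + g = 18 + 11 = 29 — satisfied.
C3: e = 4 is even — satisfied.
C4: h + e = 17 + 4 = 21 — satisfied.
C5: b = 16, not > 18; antecedent false, conditional vacuously true — satisfied.
C6: c + a + h = 18 + 20 + 17 = 55, not 56 — violated.
C7: e − c = 4 − 18 = -14, not -17 — violated.
C8: h = 17 is in {13, 21, 22, 17} — satisfied.
C9: values 16, 18, 4, 11 are pairwise distinct — satisfied.
C10: g=11, a=20, b=16; 1 of them equals 11 — satisfied.
C11: g = 11, b = 16; 11 ≤ 16 — satisfied.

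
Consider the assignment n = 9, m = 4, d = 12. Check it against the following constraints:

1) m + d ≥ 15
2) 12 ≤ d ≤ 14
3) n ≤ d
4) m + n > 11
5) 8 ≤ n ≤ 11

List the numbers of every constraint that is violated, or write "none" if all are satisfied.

1) m + d = 4 + 12 = 16; 16 ≥ 15  holds
2) d = 12 lies in [12, 14]  holds
3) n = 9, d = 12; 9 ≤ 12  holds
4) m + n = 4 + 9 = 13; 13 > 11  holds
5) n = 9 lies in [8, 11]  holds

None — every constraint holds.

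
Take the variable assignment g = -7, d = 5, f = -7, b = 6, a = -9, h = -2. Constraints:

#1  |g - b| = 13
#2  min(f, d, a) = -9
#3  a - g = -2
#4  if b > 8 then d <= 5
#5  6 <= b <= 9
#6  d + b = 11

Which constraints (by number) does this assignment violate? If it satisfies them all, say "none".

None — every constraint holds.

#1 |-7 - 6| = 13  holds
#2 min(-7, 5, -9) = -9  holds
#3 a - g = -9 - (-7) = -2  holds
#4 b = 6, not > 8; antecedent false, conditional vacuously true  holds
#5 b = 6 lies in [6, 9]  holds
#6 d + b = 5 + 6 = 11  holds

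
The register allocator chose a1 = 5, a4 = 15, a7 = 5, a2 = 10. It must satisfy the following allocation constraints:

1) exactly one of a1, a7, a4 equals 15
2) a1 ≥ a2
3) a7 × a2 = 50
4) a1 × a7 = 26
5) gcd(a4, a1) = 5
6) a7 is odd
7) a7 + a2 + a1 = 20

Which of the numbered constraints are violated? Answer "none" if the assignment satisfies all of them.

Violated: 2 and 4.

1) a1=5, a7=5, a4=15; 1 of them equals 15  true
2) a1 = 5, a2 = 10; 5 < 10 (want ≥)  false
3) a7 × a2 = 5 × 10 = 50  true
4) a1 × a7 = 5 × 5 = 25, not 26  false
5) gcd(15, 5) = 5  true
6) a7 = 5 is odd  true
7) a7 + a2 + a1 = 5 + 10 + 5 = 20  true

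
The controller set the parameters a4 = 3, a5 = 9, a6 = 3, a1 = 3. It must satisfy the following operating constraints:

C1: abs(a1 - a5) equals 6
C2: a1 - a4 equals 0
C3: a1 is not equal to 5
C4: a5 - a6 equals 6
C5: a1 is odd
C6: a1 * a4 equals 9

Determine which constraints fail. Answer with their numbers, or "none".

Yes — all constraints hold.

C1: abs(3 - 9) = 6  holds
C2: a1 - a4 = 3 - 3 = 0  holds
C3: a1 = 3, and 3 ≠ 5  holds
C4: a5 - a6 = 9 - 3 = 6  holds
C5: a1 = 3 is odd  holds
C6: a1 * a4 = 3 * 3 = 9  holds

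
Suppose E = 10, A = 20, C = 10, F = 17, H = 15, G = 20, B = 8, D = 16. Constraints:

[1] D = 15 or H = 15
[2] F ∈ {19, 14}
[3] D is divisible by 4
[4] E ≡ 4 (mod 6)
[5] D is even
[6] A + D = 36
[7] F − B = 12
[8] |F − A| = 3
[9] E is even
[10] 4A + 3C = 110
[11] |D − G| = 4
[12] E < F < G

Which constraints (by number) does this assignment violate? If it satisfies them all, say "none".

Constraints 2 and 7 are violated.

[1] D = 16 ≠ 15, but H = 15 = 15 (second disjunct)  true
[2] F = 17 is not in {19, 14}  false
[3] 16 / 4 = 4, so 4 divides 16  true
[4] 10 mod 6 = 4  true
[5] D = 16 is even  true
[6] A + D = 20 + 16 = 36  true
[7] F − B = 17 − 8 = 9, not 12  false
[8] |17 − 20| = 3  true
[9] E = 10 is even  true
[10] 4A + 3C = 4(20) + 3(10) = 110  true
[11] |16 − 20| = 4  true
[12] values 10 < 17 < 20  true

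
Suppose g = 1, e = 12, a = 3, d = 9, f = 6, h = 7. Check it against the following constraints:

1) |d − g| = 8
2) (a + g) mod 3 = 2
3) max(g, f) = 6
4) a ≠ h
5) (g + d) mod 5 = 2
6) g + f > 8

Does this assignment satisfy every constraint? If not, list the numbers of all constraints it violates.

1) |9 − 1| = 8  holds
2) a + g = 4; 4 mod 3 = 1, not 2  fails
3) max(1, 6) = 6  holds
4) a = 3, h = 7; distinct  holds
5) g + d = 10; 10 mod 5 = 0, not 2  fails
6) g + f = 1 + 6 = 7; 7 ≤ 8, bound 8 not met  fails

Constraints 2, 5, and 6 do not hold.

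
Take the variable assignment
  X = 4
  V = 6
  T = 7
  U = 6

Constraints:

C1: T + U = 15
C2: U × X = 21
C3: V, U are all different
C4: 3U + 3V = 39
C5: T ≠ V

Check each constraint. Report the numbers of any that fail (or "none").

Constraints 1, 2, 3, and 4 are violated.

C1: T + U = 7 + 6 = 13, not 15 — violated.
C2: U × X = 6 × 4 = 24, not 21 — violated.
C3: V = U = 6, not all different — violated.
C4: 3U + 3V = 3(6) + 3(6) = 36, not 39 — violated.
C5: T = 7, V = 6; distinct — OK.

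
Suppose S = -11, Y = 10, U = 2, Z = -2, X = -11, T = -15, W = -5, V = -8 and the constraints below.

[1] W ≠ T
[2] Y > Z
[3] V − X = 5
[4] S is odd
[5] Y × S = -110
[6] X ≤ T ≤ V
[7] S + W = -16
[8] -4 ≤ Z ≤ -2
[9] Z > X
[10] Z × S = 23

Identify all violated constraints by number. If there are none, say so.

[1] W = -5, T = -15; distinct — holds.
[2] Y = 10, Z = -2; 10 > -2 — holds.
[3] V − X = -8 − (-11) = 3, not 5 — does not hold.
[4] S = -11 is odd — holds.
[5] Y × S = 10 × (-11) = -110 — holds.
[6] values -11, -15, -8; X = -11 is not ≤ T = -15 — does not hold.
[7] S + W = -11 + (-5) = -16 — holds.
[8] Z = -2 lies in [-4, -2] — holds.
[9] Z = -2, X = -11; -2 > -11 — holds.
[10] Z × S = -2 × (-11) = 22, not 23 — does not hold.

Constraints 3, 6, and 10 are violated.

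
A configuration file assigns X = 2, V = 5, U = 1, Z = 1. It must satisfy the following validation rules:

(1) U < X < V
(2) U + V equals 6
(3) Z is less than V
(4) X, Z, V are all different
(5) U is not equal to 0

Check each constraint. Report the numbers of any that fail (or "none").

Yes — all constraints hold.

(1) values 1 < 2 < 5  OK
(2) U + V = 1 + 5 = 6  OK
(3) Z = 1, V = 5; 1 < 5  OK
(4) values 2, 1, 5 are pairwise distinct  OK
(5) U = 1, and 1 ≠ 0  OK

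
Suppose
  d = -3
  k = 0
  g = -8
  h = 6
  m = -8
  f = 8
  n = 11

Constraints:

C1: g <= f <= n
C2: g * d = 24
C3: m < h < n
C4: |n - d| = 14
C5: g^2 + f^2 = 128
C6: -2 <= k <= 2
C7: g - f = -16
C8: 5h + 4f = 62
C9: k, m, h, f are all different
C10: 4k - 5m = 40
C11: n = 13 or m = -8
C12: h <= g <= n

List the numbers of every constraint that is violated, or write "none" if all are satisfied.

Constraint 12 does not hold.

C1: values -8 <= 8 <= 11 — OK.
C2: g * d = -8 * (-3) = 24 — OK.
C3: values -8 < 6 < 11 — OK.
C4: |11 - (-3)| = 14 — OK.
C5: g^2 + f^2 = (-8)^2 + 8^2 = 64 + 64 = 128 — OK.
C6: k = 0 lies in [-2, 2] — OK.
C7: g - f = -8 - 8 = -16 — OK.
C8: 5h + 4f = 5(6) + 4(8) = 62 — OK.
C9: values 0, -8, 6, 8 are pairwise distinct — OK.
C10: 4k - 5m = 4(0) - 5(-8) = 40 — OK.
C11: n = 11 ≠ 13, but m = -8 = -8 (second disjunct) — OK.
C12: values 6, -8, 11; h = 6 is not <= g = -8 — violated.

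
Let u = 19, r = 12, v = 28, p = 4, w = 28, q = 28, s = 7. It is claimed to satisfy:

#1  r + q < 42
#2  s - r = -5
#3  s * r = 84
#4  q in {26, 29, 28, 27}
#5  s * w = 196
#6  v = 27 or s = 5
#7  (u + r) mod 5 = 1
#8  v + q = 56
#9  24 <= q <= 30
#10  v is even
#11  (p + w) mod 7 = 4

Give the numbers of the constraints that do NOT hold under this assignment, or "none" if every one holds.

Constraint 6 is violated.

#1 r + q = 12 + 28 = 40; 40 < 42 — holds.
#2 s - r = 7 - 12 = -5 — holds.
#3 s * r = 7 * 12 = 84 — holds.
#4 q = 28 is in {26, 29, 28, 27} — holds.
#5 s * w = 7 * 28 = 196 — holds.
#6 v = 28 ≠ 27 and s = 7 ≠ 5; both disjuncts false — does not hold.
#7 u + r = 31; 31 mod 5 = 1 — holds.
#8 v + q = 28 + 28 = 56 — holds.
#9 q = 28 lies in [24, 30] — holds.
#10 v = 28 is even — holds.
#11 p + w = 32; 32 mod 7 = 4 — holds.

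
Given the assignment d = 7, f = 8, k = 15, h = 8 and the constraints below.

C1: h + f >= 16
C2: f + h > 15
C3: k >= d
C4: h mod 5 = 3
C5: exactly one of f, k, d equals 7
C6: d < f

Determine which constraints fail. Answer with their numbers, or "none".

The assignment satisfies every constraint.

C1: h + f = 8 + 8 = 16; 16 ≥ 16  true
C2: f + h = 8 + 8 = 16; 16 > 15  true
C3: k = 15, d = 7; 15 ≥ 7  true
C4: 8 mod 5 = 3  true
C5: f=8, k=15, d=7; 1 of them equals 7  true
C6: d = 7, f = 8; 7 < 8  true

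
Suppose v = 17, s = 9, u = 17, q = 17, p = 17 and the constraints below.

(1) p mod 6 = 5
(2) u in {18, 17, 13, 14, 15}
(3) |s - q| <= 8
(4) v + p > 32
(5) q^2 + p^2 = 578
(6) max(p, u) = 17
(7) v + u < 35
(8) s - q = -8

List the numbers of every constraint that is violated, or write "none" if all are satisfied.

All constraints are satisfied.

(1) 17 mod 6 = 5  holds
(2) u = 17 is in {18, 17, 13, 14, 15}  holds
(3) |9 - 17| = 8; 8 ≤ 8  holds
(4) v + p = 17 + 17 = 34; 34 > 32  holds
(5) q^2 + p^2 = 17^2 + 17^2 = 289 + 289 = 578  holds
(6) max(17, 17) = 17  holds
(7) v + u = 17 + 17 = 34; 34 < 35  holds
(8) s - q = 9 - 17 = -8  holds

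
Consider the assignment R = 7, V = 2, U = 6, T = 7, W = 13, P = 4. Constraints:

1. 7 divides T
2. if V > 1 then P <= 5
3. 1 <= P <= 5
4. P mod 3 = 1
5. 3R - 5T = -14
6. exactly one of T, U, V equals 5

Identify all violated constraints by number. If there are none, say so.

1. 7 / 7 = 1, so 7 divides 7 — holds.
2. V = 2 > 1, so we need P ≤ 5; P = 4 ≤ 5 — holds.
3. P = 4 lies in [1, 5] — holds.
4. 4 mod 3 = 1 — holds.
5. 3R - 5T = 3(7) - 5(7) = -14 — holds.
6. T=7, U=6, V=2; 0 of them equal 5, not exactly one — does not hold.

The assignment fails constraint 6.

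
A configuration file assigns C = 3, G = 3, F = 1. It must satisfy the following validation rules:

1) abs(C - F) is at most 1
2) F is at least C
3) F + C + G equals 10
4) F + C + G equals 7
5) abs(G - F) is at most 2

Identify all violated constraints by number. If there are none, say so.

1) abs(3 - 1) = 2; 2 > 1, exceeds bound 1  ✘
2) F = 1, C = 3; 1 < 3 (want ≥)  ✘
3) F + C + G = 1 + 3 + 3 = 7, not 10  ✘
4) F + C + G = 1 + 3 + 3 = 7  ✔
5) abs(3 - 1) = 2; 2 ≤ 2  ✔

No — constraints 1, 2, and 3 are not satisfied.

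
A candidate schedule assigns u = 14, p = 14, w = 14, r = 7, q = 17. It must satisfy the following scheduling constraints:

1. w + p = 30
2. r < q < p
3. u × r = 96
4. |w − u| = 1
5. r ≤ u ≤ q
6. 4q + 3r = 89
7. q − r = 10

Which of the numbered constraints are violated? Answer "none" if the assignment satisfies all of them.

1. w + p = 14 + 14 = 28, not 30  FAIL
2. values 7, 17, 14; q = 17 is not < p = 14  FAIL
3. u × r = 14 × 7 = 98, not 96  FAIL
4. |14 − 14| = 0, not 1  FAIL
5. values 7 ≤ 14 ≤ 17  OK
6. 4q + 3r = 4(17) + 3(7) = 89  OK
7. q − r = 17 − 7 = 10  OK

The assignment fails constraints 1, 2, 3, and 4.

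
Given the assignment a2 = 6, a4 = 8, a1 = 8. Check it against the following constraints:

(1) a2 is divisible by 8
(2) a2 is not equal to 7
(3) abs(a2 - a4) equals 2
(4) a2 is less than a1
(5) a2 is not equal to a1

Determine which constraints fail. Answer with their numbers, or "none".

The assignment fails constraint 1.

(1) 6 = 8*0 + 6, so 8 does not divide 6 — violated.
(2) a2 = 6, and 6 ≠ 7 — satisfied.
(3) abs(6 - 8) = 2 — satisfied.
(4) a2 = 6, a1 = 8; 6 < 8 — satisfied.
(5) a2 = 6, a1 = 8; distinct — satisfied.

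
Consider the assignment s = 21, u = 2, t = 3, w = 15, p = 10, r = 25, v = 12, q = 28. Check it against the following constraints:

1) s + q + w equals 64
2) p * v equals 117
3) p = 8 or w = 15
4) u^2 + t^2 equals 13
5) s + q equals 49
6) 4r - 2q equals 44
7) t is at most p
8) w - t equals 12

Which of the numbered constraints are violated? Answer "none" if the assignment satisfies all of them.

1) s + q + w = 21 + 28 + 15 = 64  ✔
2) p * v = 10 * 12 = 120, not 117  ✘
3) p = 10 ≠ 8, but w = 15 = 15 (second disjunct)  ✔
4) u^2 + t^2 = 2^2 + 3^2 = 4 + 9 = 13  ✔
5) s + q = 21 + 28 = 49  ✔
6) 4r - 2q = 4(25) - 2(28) = 44  ✔
7) t = 3, p = 10; 3 ≤ 10  ✔
8) w - t = 15 - 3 = 12  ✔

The assignment fails constraint 2.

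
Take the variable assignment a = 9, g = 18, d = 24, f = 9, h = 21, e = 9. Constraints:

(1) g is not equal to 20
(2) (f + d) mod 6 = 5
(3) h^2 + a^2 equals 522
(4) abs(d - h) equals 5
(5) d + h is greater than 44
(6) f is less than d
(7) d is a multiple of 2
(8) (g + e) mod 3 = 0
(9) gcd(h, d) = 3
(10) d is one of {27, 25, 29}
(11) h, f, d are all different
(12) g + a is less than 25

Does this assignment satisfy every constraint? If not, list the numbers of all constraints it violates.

Constraints 2, 4, 10, 12 are violated.

(1) g = 18, and 18 ≠ 20 — holds.
(2) f + d = 33; 33 mod 6 = 3, not 5 — fails.
(3) h^2 + a^2 = 21^2 + 9^2 = 441 + 81 = 522 — holds.
(4) abs(24 - 21) = 3, not 5 — fails.
(5) d + h = 24 + 21 = 45; 45 > 44 — holds.
(6) f = 9, d = 24; 9 < 24 — holds.
(7) 24 / 2 = 12, so 2 divides 24 — holds.
(8) g + e = 27; 27 mod 3 = 0 — holds.
(9) gcd(21, 24) = 3 — holds.
(10) d = 24 is not in {27, 25, 29} — fails.
(11) values 21, 9, 24 are pairwise distinct — holds.
(12) g + a = 18 + 9 = 27; 27 ≥ 25, bound 25 not met — fails.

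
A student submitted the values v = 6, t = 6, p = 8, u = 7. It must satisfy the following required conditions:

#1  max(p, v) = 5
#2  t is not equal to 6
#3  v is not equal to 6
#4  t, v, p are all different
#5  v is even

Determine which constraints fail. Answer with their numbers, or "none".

#1 max(8, 6) = 8, not 5 — violated.
#2 t = 6, but 6 is required to differ — violated.
#3 v = 6, but 6 is required to differ — violated.
#4 t = v = 6, not all different — violated.
#5 v = 6 is even — OK.

No — constraints 1, 2, 3, and 4 are not satisfied.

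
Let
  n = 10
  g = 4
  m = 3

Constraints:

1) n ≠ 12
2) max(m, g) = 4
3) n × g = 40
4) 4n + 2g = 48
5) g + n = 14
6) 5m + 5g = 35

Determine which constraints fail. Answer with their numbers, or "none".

No violations.

1) n = 10, and 10 ≠ 12  yes
2) max(3, 4) = 4  yes
3) n × g = 10 × 4 = 40  yes
4) 4n + 2g = 4(10) + 2(4) = 48  yes
5) g + n = 4 + 10 = 14  yes
6) 5m + 5g = 5(3) + 5(4) = 35  yes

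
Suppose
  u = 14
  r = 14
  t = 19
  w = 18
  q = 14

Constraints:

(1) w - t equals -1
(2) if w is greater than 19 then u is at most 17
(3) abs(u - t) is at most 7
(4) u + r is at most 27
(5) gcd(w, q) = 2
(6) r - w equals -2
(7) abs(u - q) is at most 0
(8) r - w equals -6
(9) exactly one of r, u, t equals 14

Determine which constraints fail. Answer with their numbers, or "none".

Constraints 4, 6, 8, 9 do not hold.

(1) w - t = 18 - 19 = -1 — satisfied.
(2) w = 18, not > 19; antecedent false, conditional vacuously true — satisfied.
(3) abs(14 - 19) = 5; 5 ≤ 7 — satisfied.
(4) u + r = 14 + 14 = 28; 28 > 27, bound 27 not met — violated.
(5) gcd(18, 14) = 2 — satisfied.
(6) r - w = 14 - 18 = -4, not -2 — violated.
(7) abs(14 - 14) = 0; 0 ≤ 0 — satisfied.
(8) r - w = 14 - 18 = -4, not -6 — violated.
(9) r=14, u=14, t=19; 2 of them equal 14, not exactly one — violated.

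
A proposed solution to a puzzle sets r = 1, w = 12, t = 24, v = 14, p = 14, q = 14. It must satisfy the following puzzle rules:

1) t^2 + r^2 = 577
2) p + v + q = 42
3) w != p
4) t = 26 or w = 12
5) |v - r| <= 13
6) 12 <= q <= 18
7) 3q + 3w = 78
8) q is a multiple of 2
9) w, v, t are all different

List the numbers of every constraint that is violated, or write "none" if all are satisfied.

1) t^2 + r^2 = 24^2 + 1^2 = 576 + 1 = 577  ✔
2) p + v + q = 14 + 14 + 14 = 42  ✔
3) w = 12, p = 14; distinct  ✔
4) t = 24 ≠ 26, but w = 12 = 12 (second disjunct)  ✔
5) |14 - 1| = 13; 13 ≤ 13  ✔
6) q = 14 lies in [12, 18]  ✔
7) 3q + 3w = 3(14) + 3(12) = 78  ✔
8) 14 / 2 = 7, so 2 divides 14  ✔
9) values 12, 14, 24 are pairwise distinct  ✔

The assignment satisfies every constraint.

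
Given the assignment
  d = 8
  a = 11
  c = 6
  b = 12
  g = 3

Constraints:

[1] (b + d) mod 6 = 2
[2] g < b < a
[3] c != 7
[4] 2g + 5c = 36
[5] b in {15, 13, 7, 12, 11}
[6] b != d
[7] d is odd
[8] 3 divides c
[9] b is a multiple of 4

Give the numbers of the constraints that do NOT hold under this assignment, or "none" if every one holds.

[1] b + d = 20; 20 mod 6 = 2 — OK.
[2] values 3, 12, 11; b = 12 is not < a = 11 — violated.
[3] c = 6, and 6 ≠ 7 — OK.
[4] 2g + 5c = 2(3) + 5(6) = 36 — OK.
[5] b = 12 is in {15, 13, 7, 12, 11} — OK.
[6] b = 12, d = 8; distinct — OK.
[7] d = 8 is even — violated.
[8] 6 / 3 = 2, so 3 divides 6 — OK.
[9] 12 / 4 = 3, so 4 divides 12 — OK.

Constraints 2, 7 do not hold.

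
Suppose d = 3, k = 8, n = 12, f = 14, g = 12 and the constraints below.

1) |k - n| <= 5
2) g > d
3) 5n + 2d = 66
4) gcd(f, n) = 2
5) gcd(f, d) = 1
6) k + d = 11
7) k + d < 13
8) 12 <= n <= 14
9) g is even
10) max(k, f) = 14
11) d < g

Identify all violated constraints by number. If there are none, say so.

1) |8 - 12| = 4; 4 ≤ 5 — OK.
2) g = 12, d = 3; 12 > 3 — OK.
3) 5n + 2d = 5(12) + 2(3) = 66 — OK.
4) gcd(14, 12) = 2 — OK.
5) gcd(14, 3) = 1 — OK.
6) k + d = 8 + 3 = 11 — OK.
7) k + d = 8 + 3 = 11; 11 < 13 — OK.
8) n = 12 lies in [12, 14] — OK.
9) g = 12 is even — OK.
10) max(8, 14) = 14 — OK.
11) d = 3, g = 12; 3 < 12 — OK.

Yes — all constraints hold.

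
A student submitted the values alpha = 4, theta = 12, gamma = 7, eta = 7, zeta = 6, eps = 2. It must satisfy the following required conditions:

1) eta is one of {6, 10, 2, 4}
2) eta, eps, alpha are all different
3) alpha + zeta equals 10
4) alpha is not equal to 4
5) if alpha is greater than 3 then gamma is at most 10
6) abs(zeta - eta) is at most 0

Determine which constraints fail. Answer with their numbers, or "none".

Violated: 1, 4, and 6.

1) eta = 7 is not in {6, 10, 2, 4} — fails.
2) values 7, 2, 4 are pairwise distinct — holds.
3) alpha + zeta = 4 + 6 = 10 — holds.
4) alpha = 4, but 4 is required to differ — fails.
5) alpha = 4 > 3, so we need gamma ≤ 10; gamma = 7 ≤ 10 — holds.
6) abs(6 - 7) = 1; 1 > 0, exceeds bound 0 — fails.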